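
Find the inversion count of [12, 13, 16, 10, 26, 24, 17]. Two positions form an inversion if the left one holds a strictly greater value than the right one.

Inversion pairs (indices are 0-based):
(0,3): 12 > 10
(1,3): 13 > 10
(2,3): 16 > 10
(4,5): 26 > 24
(4,6): 26 > 17
(5,6): 24 > 17
That's 6 pairs.

6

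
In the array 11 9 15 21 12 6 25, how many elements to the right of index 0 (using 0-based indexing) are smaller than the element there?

The element at index 0 is 11.
Elements after it: 9, 15, 21, 12, 6, 25
Those smaller than 11: 9, 6

2 such elements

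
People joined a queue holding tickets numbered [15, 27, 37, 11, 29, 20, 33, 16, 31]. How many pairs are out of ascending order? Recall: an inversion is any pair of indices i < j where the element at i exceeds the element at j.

Sweep left to right; for each value list the smaller values that follow it:
15 → 11 → 1
27 → 11, 20, 16 → 3
37 → 11, 29, 20, 33, 16, 31 → 6
11 → none → 0
29 → 20, 16 → 2
20 → 16 → 1
33 → 16, 31 → 2
16 → none → 0
31 → none → 0
Sum: 1 + 3 + 6 + 0 + 2 + 1 + 2 + 0 + 0 = 15

15 inversions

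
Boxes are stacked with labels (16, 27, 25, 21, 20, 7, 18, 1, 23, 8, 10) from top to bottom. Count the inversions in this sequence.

Out-of-order pairs: 38

For each element, count later entries that are smaller:
16: 4
27: 9
25: 8
21: 6
20: 5
7: 1
18: 3
1: 0
23: 2
8: 0
10: 0
Sum: 4 + 9 + 8 + 6 + 5 + 1 + 3 + 0 + 2 + 0 + 0 = 38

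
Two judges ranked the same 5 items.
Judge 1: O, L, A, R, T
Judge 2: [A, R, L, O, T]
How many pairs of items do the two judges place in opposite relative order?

5 discordant pairs

Assign each item its position (1..5) in the first ordering, then rewrite the second ordering as that position sequence:
positions: O→1, L→2, A→3, R→4, T→5
second ordering as positions: [3, 4, 2, 1, 5]
Discordant pairs = inversions in this position sequence.
3: 2, 1 → 2
4: 2, 1 → 2
2: 1 → 1
1: 0
5: 0
Total: 2 + 2 + 1 + 0 + 0 = 5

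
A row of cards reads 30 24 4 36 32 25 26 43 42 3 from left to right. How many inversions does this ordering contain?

20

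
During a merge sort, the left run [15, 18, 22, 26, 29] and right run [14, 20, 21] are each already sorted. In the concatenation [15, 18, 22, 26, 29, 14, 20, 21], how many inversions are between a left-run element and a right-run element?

There are 11 cross-inversions.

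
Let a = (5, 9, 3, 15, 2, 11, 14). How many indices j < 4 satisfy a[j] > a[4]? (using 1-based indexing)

The element at index 4 is 15.
Elements before it: 5, 9, 3
None of them are larger than 15.

0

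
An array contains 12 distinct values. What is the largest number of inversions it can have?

66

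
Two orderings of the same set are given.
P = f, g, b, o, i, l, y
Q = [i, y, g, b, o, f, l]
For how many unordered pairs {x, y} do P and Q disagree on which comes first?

Assign each item its position (1..7) in the first ordering, then rewrite the second ordering as that position sequence:
positions: f→1, g→2, b→3, o→4, i→5, l→6, y→7
second ordering as positions: [5, 7, 2, 3, 4, 1, 6]
Discordant pairs = inversions in this position sequence.
5: 2, 3, 4, 1 → 4
7: 2, 3, 4, 1, 6 → 5
2: 1 → 1
3: 1 → 1
4: 1 → 1
1: 0
6: 0
Total: 4 + 5 + 1 + 1 + 1 + 0 + 0 = 12

12 disagreeing pairs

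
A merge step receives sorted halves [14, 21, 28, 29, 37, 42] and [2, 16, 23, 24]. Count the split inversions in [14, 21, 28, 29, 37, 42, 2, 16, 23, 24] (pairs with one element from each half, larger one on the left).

19

Count, for every r in R, how many entries of L exceed r:
r = 2: 14, 21, 28, 29, 37, 42 → 6
r = 16: 21, 28, 29, 37, 42 → 5
r = 23: 28, 29, 37, 42 → 4
r = 24: 28, 29, 37, 42 → 4
Cross-inversions: 6 + 5 + 4 + 4 = 19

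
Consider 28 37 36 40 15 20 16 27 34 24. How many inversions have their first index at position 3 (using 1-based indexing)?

6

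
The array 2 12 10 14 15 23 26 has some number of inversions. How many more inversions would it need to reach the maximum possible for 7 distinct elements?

20 inversions short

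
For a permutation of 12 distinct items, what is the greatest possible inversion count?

The maximum occurs when the array is in strictly decreasing order: every one of the C(12, 2) pairs is inverted.
C(12, 2) = 12·11/2 = 66

66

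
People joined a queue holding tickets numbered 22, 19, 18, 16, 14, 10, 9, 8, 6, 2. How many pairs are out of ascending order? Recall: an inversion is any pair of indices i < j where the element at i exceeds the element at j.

45 out-of-order pairs

Sweep left to right; for each value list the smaller values that follow it:
22 → 19, 18, 16, 14, 10, 9, 8, 6, 2 → 9
19 → 18, 16, 14, 10, 9, 8, 6, 2 → 8
18 → 16, 14, 10, 9, 8, 6, 2 → 7
16 → 14, 10, 9, 8, 6, 2 → 6
14 → 10, 9, 8, 6, 2 → 5
10 → 9, 8, 6, 2 → 4
9 → 8, 6, 2 → 3
8 → 6, 2 → 2
6 → 2 → 1
2 → none → 0
Sum: 9 + 8 + 7 + 6 + 5 + 4 + 3 + 2 + 1 + 0 = 45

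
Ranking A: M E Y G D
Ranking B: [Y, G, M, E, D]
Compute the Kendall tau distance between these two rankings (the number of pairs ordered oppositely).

There are 4 discordant pairs.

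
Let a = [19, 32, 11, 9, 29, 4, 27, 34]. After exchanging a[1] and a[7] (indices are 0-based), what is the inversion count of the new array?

There are 14 inversions.

Positions 1 and 7 hold 32 and 34; after swapping, the array is [19, 34, 11, 9, 29, 4, 27, 32].
Sweep left to right; for each value list the smaller values that follow it:
19 → 11, 9, 4 → 3
34 → 11, 9, 29, 4, 27, 32 → 6
11 → 9, 4 → 2
9 → 4 → 1
29 → 4, 27 → 2
4 → none → 0
27 → none → 0
32 → none → 0
Sum: 3 + 6 + 2 + 1 + 2 + 0 + 0 + 0 = 14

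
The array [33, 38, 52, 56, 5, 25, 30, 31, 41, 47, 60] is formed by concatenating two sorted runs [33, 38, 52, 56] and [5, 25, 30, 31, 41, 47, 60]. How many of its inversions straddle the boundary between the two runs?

20

Take each right-half value and tally the left-half values above it:
r = 5: 33, 38, 52, 56 → 4
r = 25: 33, 38, 52, 56 → 4
r = 30: 33, 38, 52, 56 → 4
r = 31: 33, 38, 52, 56 → 4
r = 41: 52, 56 → 2
r = 47: 52, 56 → 2
r = 60: none → 0
Cross-inversions: 4 + 4 + 4 + 4 + 2 + 2 + 0 = 20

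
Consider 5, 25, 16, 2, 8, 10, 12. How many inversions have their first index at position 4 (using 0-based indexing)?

0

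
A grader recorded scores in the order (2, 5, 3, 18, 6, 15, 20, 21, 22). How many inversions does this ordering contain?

There are 3 out-of-order pairs.

Sweep left to right; for each value list the smaller values that follow it:
2: 0
5: 1
3: 0
18: 2
6: 0
15: 0
20: 0
21: 0
22: 0
Sum: 0 + 1 + 0 + 2 + 0 + 0 + 0 + 0 + 0 = 3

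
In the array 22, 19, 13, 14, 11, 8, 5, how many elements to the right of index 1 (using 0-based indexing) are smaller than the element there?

The element at index 1 is 19.
Elements after it: 13, 14, 11, 8, 5
Those smaller than 19: 13, 14, 11, 8, 5

5 such elements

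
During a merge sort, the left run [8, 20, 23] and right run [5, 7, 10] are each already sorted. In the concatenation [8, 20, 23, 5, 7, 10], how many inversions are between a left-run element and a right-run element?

Count, for every r in R, how many entries of L exceed r:
r = 5: 8, 20, 23 → 3
r = 7: 8, 20, 23 → 3
r = 10: 20, 23 → 2
Cross-inversions: 3 + 3 + 2 = 8

8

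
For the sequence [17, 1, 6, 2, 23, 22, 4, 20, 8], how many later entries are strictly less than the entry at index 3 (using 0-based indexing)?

0 such elements

The element at index 3 is 2.
Elements after it: 23, 22, 4, 20, 8
None of them are smaller than 2.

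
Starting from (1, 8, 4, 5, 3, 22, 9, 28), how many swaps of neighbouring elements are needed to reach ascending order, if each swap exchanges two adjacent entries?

6

Each adjacent swap fixes exactly one inversion, so the minimum swap count equals the number of inversions.
Count inversions — for each element, later elements that are smaller:
1: none → 0
8: 4, 5, 3 → 3
4: 3 → 1
5: 3 → 1
3: none → 0
22: 9 → 1
9: none → 0
28: none → 0
Total inversions: 0 + 3 + 1 + 1 + 0 + 1 + 0 + 0 = 6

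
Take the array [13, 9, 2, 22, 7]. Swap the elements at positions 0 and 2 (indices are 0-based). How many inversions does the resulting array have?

3

Positions 0 and 2 hold 13 and 2; after swapping, the array is [2, 9, 13, 22, 7].
Sweep left to right; for each value list the smaller values that follow it:
2: 0
9: 1
13: 1
22: 1
7: 0
Sum: 0 + 1 + 1 + 1 + 0 = 3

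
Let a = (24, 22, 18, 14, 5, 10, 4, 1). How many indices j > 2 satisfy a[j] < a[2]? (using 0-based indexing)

5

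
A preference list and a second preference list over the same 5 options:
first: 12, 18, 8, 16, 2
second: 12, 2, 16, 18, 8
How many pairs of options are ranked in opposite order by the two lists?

5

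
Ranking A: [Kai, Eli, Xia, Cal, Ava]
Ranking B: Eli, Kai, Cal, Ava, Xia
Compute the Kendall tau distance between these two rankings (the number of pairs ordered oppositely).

3 discordant pairs

Assign each item its position (1..5) in the first ordering, then rewrite the second ordering as that position sequence:
positions: Kai→1, Eli→2, Xia→3, Cal→4, Ava→5
second ordering as positions: [2, 1, 4, 5, 3]
Discordant pairs = inversions in this position sequence.
2: 1 → 1
1: 0
4: 3 → 1
5: 3 → 1
3: 0
Total: 1 + 0 + 1 + 1 + 0 = 3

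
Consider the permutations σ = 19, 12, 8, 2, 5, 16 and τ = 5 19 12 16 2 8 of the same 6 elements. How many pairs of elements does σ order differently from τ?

Assign each item its position (1..6) in the first ordering, then rewrite the second ordering as that position sequence:
positions: 19→1, 12→2, 8→3, 2→4, 5→5, 16→6
second ordering as positions: [5, 1, 2, 6, 4, 3]
Discordant pairs = inversions in this position sequence.
5: 1, 2, 4, 3 → 4
1: 0
2: 0
6: 4, 3 → 2
4: 3 → 1
3: 0
Total: 4 + 0 + 0 + 2 + 1 + 0 = 7

7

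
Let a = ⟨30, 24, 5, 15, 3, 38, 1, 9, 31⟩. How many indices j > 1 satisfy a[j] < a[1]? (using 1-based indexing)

6

The element at index 1 is 30.
Elements after it: 24, 5, 15, 3, 38, 1, 9, 31
Those smaller than 30: 24, 5, 15, 3, 1, 9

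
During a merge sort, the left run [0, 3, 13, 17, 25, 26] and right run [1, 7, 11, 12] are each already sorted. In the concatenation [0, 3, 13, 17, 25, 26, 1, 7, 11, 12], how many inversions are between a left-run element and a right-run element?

For each element r of the right run, count left-run elements greater than r:
r = 1: 3, 13, 17, 25, 26 → 5
r = 7: 13, 17, 25, 26 → 4
r = 11: 13, 17, 25, 26 → 4
r = 12: 13, 17, 25, 26 → 4
Cross-inversions: 5 + 4 + 4 + 4 = 17

17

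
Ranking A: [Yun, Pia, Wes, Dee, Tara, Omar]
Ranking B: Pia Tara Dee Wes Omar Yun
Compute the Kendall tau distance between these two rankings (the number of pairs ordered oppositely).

8

Assign each item its position (1..6) in the first ordering, then rewrite the second ordering as that position sequence:
positions: Yun→1, Pia→2, Wes→3, Dee→4, Tara→5, Omar→6
second ordering as positions: [2, 5, 4, 3, 6, 1]
Discordant pairs = inversions in this position sequence.
2: 1 → 1
5: 4, 3, 1 → 3
4: 3, 1 → 2
3: 1 → 1
6: 1 → 1
1: 0
Total: 1 + 3 + 2 + 1 + 1 + 0 = 8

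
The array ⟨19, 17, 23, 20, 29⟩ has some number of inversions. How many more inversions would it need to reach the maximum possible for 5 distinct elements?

8 inversions short

Maximum inversions for 5 distinct elements is C(5, 2) = 5·4/2 = 10.
Current inversions — for each element, count later smaller elements:
19: 1
17: 0
23: 1
20: 0
29: 0
Current total: 1 + 0 + 1 + 0 + 0 = 2
Shortfall: 10 − 2 = 8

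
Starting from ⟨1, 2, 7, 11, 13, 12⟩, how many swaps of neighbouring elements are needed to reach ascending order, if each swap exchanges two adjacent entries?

Minimum adjacent swaps = number of inversions (each swap of adjacent out-of-order elements removes one inversion and no swap can remove more).
Count inversions — for each element, later elements that are smaller:
1: none → 0
2: none → 0
7: none → 0
11: none → 0
13: 12 → 1
12: none → 0
Total inversions: 0 + 0 + 0 + 0 + 1 + 0 = 1

1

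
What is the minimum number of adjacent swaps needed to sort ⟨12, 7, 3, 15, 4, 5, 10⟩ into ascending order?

11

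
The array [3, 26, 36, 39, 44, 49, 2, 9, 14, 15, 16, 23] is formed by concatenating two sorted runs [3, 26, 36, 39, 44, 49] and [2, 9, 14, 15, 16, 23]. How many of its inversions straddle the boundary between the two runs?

Count, for every r in R, how many entries of L exceed r:
r = 2: 3, 26, 36, 39, 44, 49 → 6
r = 9: 26, 36, 39, 44, 49 → 5
r = 14: 26, 36, 39, 44, 49 → 5
r = 15: 26, 36, 39, 44, 49 → 5
r = 16: 26, 36, 39, 44, 49 → 5
r = 23: 26, 36, 39, 44, 49 → 5
Cross-inversions: 6 + 5 + 5 + 5 + 5 + 5 = 31

31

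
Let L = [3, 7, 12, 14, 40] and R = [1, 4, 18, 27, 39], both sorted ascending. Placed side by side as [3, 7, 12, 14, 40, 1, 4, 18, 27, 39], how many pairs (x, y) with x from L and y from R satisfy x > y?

12

Count, for every r in R, how many entries of L exceed r:
r = 1: 3, 7, 12, 14, 40 → 5
r = 4: 7, 12, 14, 40 → 4
r = 18: 40 → 1
r = 27: 40 → 1
r = 39: 40 → 1
Cross-inversions: 5 + 4 + 1 + 1 + 1 = 12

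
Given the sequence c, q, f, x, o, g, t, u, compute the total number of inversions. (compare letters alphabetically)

8 inversions

Sweep left to right; for each value list the smaller values that follow it:
c → none → 0
q → f, o, g → 3
f → none → 0
x → o, g, t, u → 4
o → g → 1
g → none → 0
t → none → 0
u → none → 0
Sum: 0 + 3 + 0 + 4 + 1 + 0 + 0 + 0 = 8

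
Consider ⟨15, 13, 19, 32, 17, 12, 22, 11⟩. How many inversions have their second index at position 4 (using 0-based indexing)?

The element at index 4 is 17.
Elements before it: 15, 13, 19, 32
Those larger than 17: 19, 32

2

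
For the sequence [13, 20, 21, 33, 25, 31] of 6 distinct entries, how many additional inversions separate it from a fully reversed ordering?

13

Maximum inversions for 6 distinct elements is C(6, 2) = 6·5/2 = 15.
Current inversions — for each element, count later smaller elements:
13: 0
20: 0
21: 0
33: 2
25: 0
31: 0
Current total: 0 + 0 + 0 + 2 + 0 + 0 = 2
Shortfall: 15 − 2 = 13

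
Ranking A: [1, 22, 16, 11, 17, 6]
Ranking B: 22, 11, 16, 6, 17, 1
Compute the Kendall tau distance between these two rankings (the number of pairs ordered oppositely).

Assign each item its position (1..6) in the first ordering, then rewrite the second ordering as that position sequence:
positions: 1→1, 22→2, 16→3, 11→4, 17→5, 6→6
second ordering as positions: [2, 4, 3, 6, 5, 1]
Discordant pairs = inversions in this position sequence.
2: 1 → 1
4: 3, 1 → 2
3: 1 → 1
6: 5, 1 → 2
5: 1 → 1
1: 0
Total: 1 + 2 + 1 + 2 + 1 + 0 = 7

Discordant pairs: 7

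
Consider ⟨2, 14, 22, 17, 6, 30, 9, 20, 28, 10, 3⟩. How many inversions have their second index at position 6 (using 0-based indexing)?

The element at index 6 is 9.
Elements before it: 2, 14, 22, 17, 6, 30
Those larger than 9: 14, 22, 17, 30

4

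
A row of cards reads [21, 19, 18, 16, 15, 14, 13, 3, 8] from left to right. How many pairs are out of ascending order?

35

For each element, count later entries that are smaller:
21: 8
19: 7
18: 6
16: 5
15: 4
14: 3
13: 2
3: 0
8: 0
Sum: 8 + 7 + 6 + 5 + 4 + 3 + 2 + 0 + 0 = 35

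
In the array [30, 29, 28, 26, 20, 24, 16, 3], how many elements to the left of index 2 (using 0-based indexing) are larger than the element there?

The element at index 2 is 28.
Elements before it: 30, 29
Those larger than 28: 30, 29

2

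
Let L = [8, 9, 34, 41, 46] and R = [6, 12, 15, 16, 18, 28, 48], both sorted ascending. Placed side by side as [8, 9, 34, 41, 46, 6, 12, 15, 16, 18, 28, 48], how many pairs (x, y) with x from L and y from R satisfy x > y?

Count, for every r in R, how many entries of L exceed r:
r = 6: 8, 9, 34, 41, 46 → 5
r = 12: 34, 41, 46 → 3
r = 15: 34, 41, 46 → 3
r = 16: 34, 41, 46 → 3
r = 18: 34, 41, 46 → 3
r = 28: 34, 41, 46 → 3
r = 48: none → 0
Cross-inversions: 5 + 3 + 3 + 3 + 3 + 3 + 0 = 20

20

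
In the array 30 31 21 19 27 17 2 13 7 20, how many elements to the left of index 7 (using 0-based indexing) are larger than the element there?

6

The element at index 7 is 13.
Elements before it: 30, 31, 21, 19, 27, 17, 2
Those larger than 13: 30, 31, 21, 19, 27, 17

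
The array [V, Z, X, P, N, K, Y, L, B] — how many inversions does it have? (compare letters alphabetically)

Inversions: 28

For each element, count later entries that are smaller:
V: 5
Z: 7
X: 5
P: 4
N: 3
K: 1
Y: 2
L: 1
B: 0
Sum: 5 + 7 + 5 + 4 + 3 + 1 + 2 + 1 + 0 = 28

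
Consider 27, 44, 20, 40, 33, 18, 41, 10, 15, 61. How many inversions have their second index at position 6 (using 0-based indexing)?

1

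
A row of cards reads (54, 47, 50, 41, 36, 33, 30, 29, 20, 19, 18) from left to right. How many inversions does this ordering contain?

54

For each element, count later entries that are smaller:
54: 10
47: 8
50: 8
41: 7
36: 6
33: 5
30: 4
29: 3
20: 2
19: 1
18: 0
Sum: 10 + 8 + 8 + 7 + 6 + 5 + 4 + 3 + 2 + 1 + 0 = 54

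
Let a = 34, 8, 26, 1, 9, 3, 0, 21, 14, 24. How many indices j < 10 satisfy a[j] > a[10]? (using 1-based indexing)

The element at index 10 is 24.
Elements before it: 34, 8, 26, 1, 9, 3, 0, 21, 14
Those larger than 24: 34, 26

2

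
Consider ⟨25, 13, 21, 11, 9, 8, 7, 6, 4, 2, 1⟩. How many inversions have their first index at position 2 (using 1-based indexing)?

8 such elements

The element at index 2 is 13.
Elements after it: 21, 11, 9, 8, 7, 6, 4, 2, 1
Those smaller than 13: 11, 9, 8, 7, 6, 4, 2, 1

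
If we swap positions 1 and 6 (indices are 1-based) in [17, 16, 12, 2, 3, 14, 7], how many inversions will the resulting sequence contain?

Positions 1 and 6 hold 17 and 14; after swapping, the array is [14, 16, 12, 2, 3, 17, 7].
Sweep left to right; for each value list the smaller values that follow it:
14: 4
16: 4
12: 3
2: 0
3: 0
17: 1
7: 0
Sum: 4 + 4 + 3 + 0 + 0 + 1 + 0 = 12

12 inversions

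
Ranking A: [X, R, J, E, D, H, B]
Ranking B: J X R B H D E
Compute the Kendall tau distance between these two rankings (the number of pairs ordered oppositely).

Assign each item its position (1..7) in the first ordering, then rewrite the second ordering as that position sequence:
positions: X→1, R→2, J→3, E→4, D→5, H→6, B→7
second ordering as positions: [3, 1, 2, 7, 6, 5, 4]
Discordant pairs = inversions in this position sequence.
3: 1, 2 → 2
1: 0
2: 0
7: 6, 5, 4 → 3
6: 5, 4 → 2
5: 4 → 1
4: 0
Total: 2 + 0 + 0 + 3 + 2 + 1 + 0 = 8

8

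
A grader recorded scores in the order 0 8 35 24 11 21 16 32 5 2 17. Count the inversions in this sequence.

Inversions: 28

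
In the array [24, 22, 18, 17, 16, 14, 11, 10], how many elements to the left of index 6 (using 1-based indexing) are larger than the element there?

5 such elements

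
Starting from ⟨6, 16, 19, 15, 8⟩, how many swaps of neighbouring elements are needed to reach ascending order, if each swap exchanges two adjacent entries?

5 adjacent swaps

Minimum adjacent swaps = number of inversions (each swap of adjacent out-of-order elements removes one inversion and no swap can remove more).
Count inversions — for each element, later elements that are smaller:
6: none → 0
16: 15, 8 → 2
19: 15, 8 → 2
15: 8 → 1
8: none → 0
Total inversions: 0 + 2 + 2 + 1 + 0 = 5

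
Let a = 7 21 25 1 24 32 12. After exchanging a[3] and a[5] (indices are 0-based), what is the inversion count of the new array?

11 inversions

Positions 3 and 5 hold 1 and 32; after swapping, the array is [7, 21, 25, 32, 24, 1, 12].
For each element, count later entries that are smaller:
7: 1
21: 2
25: 3
32: 3
24: 2
1: 0
12: 0
Sum: 1 + 2 + 3 + 3 + 2 + 0 + 0 = 11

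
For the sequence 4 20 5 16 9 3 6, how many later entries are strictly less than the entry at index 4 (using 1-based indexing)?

The element at index 4 is 16.
Elements after it: 9, 3, 6
Those smaller than 16: 9, 3, 6

3 such elements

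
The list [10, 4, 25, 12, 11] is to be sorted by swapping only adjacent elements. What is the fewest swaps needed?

Each adjacent swap fixes exactly one inversion, so the minimum swap count equals the number of inversions.
Count inversions — for each element, later elements that are smaller:
10: 4 → 1
4: none → 0
25: 12, 11 → 2
12: 11 → 1
11: none → 0
Total inversions: 1 + 0 + 2 + 1 + 0 = 4

There are 4 adjacent swaps.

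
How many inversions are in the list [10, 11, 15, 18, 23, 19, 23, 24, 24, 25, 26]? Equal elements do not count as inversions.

Inversions: 1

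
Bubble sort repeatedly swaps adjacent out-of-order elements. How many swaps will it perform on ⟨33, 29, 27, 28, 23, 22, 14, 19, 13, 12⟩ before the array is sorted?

43 adjacent swaps

Each adjacent swap fixes exactly one inversion, so the minimum swap count equals the number of inversions.
Count inversions — for each element, later elements that are smaller:
33: 29, 27, 28, 23, 22, 14, 19, 13, 12 → 9
29: 27, 28, 23, 22, 14, 19, 13, 12 → 8
27: 23, 22, 14, 19, 13, 12 → 6
28: 23, 22, 14, 19, 13, 12 → 6
23: 22, 14, 19, 13, 12 → 5
22: 14, 19, 13, 12 → 4
14: 13, 12 → 2
19: 13, 12 → 2
13: 12 → 1
12: none → 0
Total inversions: 9 + 8 + 6 + 6 + 5 + 4 + 2 + 2 + 1 + 0 = 43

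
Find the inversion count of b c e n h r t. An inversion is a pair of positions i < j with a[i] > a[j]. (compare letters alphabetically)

Out-of-order index pairs (0-indexed):
(3,4): n > h
That's 1 pair.

1 inversion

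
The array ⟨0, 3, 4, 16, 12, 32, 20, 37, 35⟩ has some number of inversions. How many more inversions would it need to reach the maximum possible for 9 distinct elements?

33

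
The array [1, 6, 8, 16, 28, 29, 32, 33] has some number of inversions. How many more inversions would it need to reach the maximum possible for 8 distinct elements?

28

Maximum inversions for 8 distinct elements is C(8, 2) = 8·7/2 = 28.
Current inversions — for each element, count later smaller elements:
1: 0
6: 0
8: 0
16: 0
28: 0
29: 0
32: 0
33: 0
Current total: 0 + 0 + 0 + 0 + 0 + 0 + 0 + 0 = 0
Shortfall: 28 − 0 = 28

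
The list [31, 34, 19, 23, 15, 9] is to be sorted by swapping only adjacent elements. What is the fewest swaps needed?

13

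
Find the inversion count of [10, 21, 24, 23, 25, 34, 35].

Count, for each position, how many later elements it exceeds:
10 → none → 0
21 → none → 0
24 → 23 → 1
23 → none → 0
25 → none → 0
34 → none → 0
35 → none → 0
Sum: 0 + 0 + 1 + 0 + 0 + 0 + 0 = 1

1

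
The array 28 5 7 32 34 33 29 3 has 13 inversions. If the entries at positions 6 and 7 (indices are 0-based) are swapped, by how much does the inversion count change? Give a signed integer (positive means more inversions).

Positions 6 and 7 hold 29 and 3; after swapping, the array is [28, 5, 7, 32, 34, 33, 3, 29].
For each element, count later entries that are smaller:
28: 3
5: 1
7: 1
32: 2
34: 3
33: 2
3: 0
29: 0
Sum: 3 + 1 + 1 + 2 + 3 + 2 + 0 + 0 = 12
Change: 12 − 13 = -1

-1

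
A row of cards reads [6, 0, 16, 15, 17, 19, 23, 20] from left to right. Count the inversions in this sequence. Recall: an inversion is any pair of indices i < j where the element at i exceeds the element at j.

Sweep left to right; for each value list the smaller values that follow it:
6: 1
0: 0
16: 1
15: 0
17: 0
19: 0
23: 1
20: 0
Sum: 1 + 0 + 1 + 0 + 0 + 0 + 1 + 0 = 3

There are 3 inversions.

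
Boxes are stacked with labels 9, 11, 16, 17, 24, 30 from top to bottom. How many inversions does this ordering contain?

Element-by-element contributions:
9: 0
11: 0
16: 0
17: 0
24: 0
30: 0
Sum: 0 + 0 + 0 + 0 + 0 + 0 = 0

0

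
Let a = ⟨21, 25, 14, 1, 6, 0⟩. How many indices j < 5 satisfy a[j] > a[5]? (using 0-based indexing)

5

The element at index 5 is 0.
Elements before it: 21, 25, 14, 1, 6
Those larger than 0: 21, 25, 14, 1, 6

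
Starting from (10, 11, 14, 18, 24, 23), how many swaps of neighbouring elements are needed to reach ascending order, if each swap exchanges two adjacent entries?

1

The minimum number of adjacent swaps to sort an array equals its inversion count, since every such swap removes exactly one inversion.
Count inversions — for each element, later elements that are smaller:
10: none → 0
11: none → 0
14: none → 0
18: none → 0
24: 23 → 1
23: none → 0
Total inversions: 0 + 0 + 0 + 0 + 1 + 0 = 1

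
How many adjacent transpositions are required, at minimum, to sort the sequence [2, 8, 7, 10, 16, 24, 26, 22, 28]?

Each adjacent swap fixes exactly one inversion, so the minimum swap count equals the number of inversions.
Count inversions — for each element, later elements that are smaller:
2: none → 0
8: 7 → 1
7: none → 0
10: none → 0
16: none → 0
24: 22 → 1
26: 22 → 1
22: none → 0
28: none → 0
Total inversions: 0 + 1 + 0 + 0 + 0 + 1 + 1 + 0 + 0 = 3

There are 3 adjacent swaps.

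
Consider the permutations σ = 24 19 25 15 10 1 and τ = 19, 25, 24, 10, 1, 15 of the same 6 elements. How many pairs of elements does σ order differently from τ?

There are 4 discordant pairs.

Assign each item its position (1..6) in the first ordering, then rewrite the second ordering as that position sequence:
positions: 24→1, 19→2, 25→3, 15→4, 10→5, 1→6
second ordering as positions: [2, 3, 1, 5, 6, 4]
Discordant pairs = inversions in this position sequence.
2: 1 → 1
3: 1 → 1
1: 0
5: 4 → 1
6: 4 → 1
4: 0
Total: 1 + 1 + 0 + 1 + 1 + 0 = 4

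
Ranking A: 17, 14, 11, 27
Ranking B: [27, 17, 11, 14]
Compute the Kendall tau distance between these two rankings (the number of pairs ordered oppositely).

Assign each item its position (1..4) in the first ordering, then rewrite the second ordering as that position sequence:
positions: 17→1, 14→2, 11→3, 27→4
second ordering as positions: [4, 1, 3, 2]
Discordant pairs = inversions in this position sequence.
4: 1, 3, 2 → 3
1: 0
3: 2 → 1
2: 0
Total: 3 + 0 + 1 + 0 = 4

Discordant pairs: 4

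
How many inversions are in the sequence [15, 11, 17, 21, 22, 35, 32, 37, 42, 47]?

Element-by-element contributions:
15 → 11 → 1
11 → none → 0
17 → none → 0
21 → none → 0
22 → none → 0
35 → 32 → 1
32 → none → 0
37 → none → 0
42 → none → 0
47 → none → 0
Sum: 1 + 0 + 0 + 0 + 0 + 1 + 0 + 0 + 0 + 0 = 2

2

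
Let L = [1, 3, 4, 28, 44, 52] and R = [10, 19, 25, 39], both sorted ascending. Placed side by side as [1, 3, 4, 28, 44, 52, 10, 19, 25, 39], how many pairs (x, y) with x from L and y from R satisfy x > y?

11 cross-inversions

Take each right-half value and tally the left-half values above it:
r = 10: 28, 44, 52 → 3
r = 19: 28, 44, 52 → 3
r = 25: 28, 44, 52 → 3
r = 39: 44, 52 → 2
Cross-inversions: 3 + 3 + 3 + 2 = 11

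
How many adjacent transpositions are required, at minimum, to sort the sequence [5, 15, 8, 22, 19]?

Each adjacent swap fixes exactly one inversion, so the minimum swap count equals the number of inversions.
Count inversions — for each element, later elements that are smaller:
5: none → 0
15: 8 → 1
8: none → 0
22: 19 → 1
19: none → 0
Total inversions: 0 + 1 + 0 + 1 + 0 = 2

There are 2 swaps.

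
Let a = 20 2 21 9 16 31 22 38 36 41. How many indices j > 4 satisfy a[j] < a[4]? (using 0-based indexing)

0 such elements

The element at index 4 is 16.
Elements after it: 31, 22, 38, 36, 41
None of them are smaller than 16.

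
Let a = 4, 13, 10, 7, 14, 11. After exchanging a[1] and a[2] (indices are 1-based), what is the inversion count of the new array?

Positions 1 and 2 hold 4 and 13; after swapping, the array is [13, 4, 10, 7, 14, 11].
Count, for each position, how many later elements it exceeds:
13 → 4, 10, 7, 11 → 4
4 → none → 0
10 → 7 → 1
7 → none → 0
14 → 11 → 1
11 → none → 0
Sum: 4 + 0 + 1 + 0 + 1 + 0 = 6

Inversions: 6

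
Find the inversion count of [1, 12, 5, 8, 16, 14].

Count, for each position, how many later elements it exceeds:
1: 0
12: 2
5: 0
8: 0
16: 1
14: 0
Sum: 0 + 2 + 0 + 0 + 1 + 0 = 3

3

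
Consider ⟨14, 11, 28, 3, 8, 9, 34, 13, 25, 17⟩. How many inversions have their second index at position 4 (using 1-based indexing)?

The element at index 4 is 3.
Elements before it: 14, 11, 28
Those larger than 3: 14, 11, 28

3 such elements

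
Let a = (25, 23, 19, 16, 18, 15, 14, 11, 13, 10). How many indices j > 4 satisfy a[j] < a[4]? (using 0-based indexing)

The element at index 4 is 18.
Elements after it: 15, 14, 11, 13, 10
Those smaller than 18: 15, 14, 11, 13, 10

5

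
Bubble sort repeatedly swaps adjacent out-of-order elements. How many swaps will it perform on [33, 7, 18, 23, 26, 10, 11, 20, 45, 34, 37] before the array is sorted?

17 adjacent swaps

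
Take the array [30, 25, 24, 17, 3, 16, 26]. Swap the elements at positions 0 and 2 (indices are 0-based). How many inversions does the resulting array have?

Inversions: 12

Positions 0 and 2 hold 30 and 24; after swapping, the array is [24, 25, 30, 17, 3, 16, 26].
Element-by-element contributions:
24 → 17, 3, 16 → 3
25 → 17, 3, 16 → 3
30 → 17, 3, 16, 26 → 4
17 → 3, 16 → 2
3 → none → 0
16 → none → 0
26 → none → 0
Sum: 3 + 3 + 4 + 2 + 0 + 0 + 0 = 12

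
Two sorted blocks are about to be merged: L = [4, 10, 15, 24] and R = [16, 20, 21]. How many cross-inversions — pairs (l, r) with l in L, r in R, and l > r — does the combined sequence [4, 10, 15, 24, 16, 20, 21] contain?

3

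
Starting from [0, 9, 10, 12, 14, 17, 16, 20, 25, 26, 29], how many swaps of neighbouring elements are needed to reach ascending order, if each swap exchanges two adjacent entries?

1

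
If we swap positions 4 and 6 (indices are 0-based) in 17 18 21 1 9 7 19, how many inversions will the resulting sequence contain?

Positions 4 and 6 hold 9 and 19; after swapping, the array is [17, 18, 21, 1, 19, 7, 9].
For each element, count later entries that are smaller:
17 → 1, 7, 9 → 3
18 → 1, 7, 9 → 3
21 → 1, 19, 7, 9 → 4
1 → none → 0
19 → 7, 9 → 2
7 → none → 0
9 → none → 0
Sum: 3 + 3 + 4 + 0 + 2 + 0 + 0 = 12

12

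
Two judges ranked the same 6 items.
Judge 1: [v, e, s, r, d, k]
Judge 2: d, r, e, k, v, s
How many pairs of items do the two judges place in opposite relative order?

Assign each item its position (1..6) in the first ordering, then rewrite the second ordering as that position sequence:
positions: v→1, e→2, s→3, r→4, d→5, k→6
second ordering as positions: [5, 4, 2, 6, 1, 3]
Discordant pairs = inversions in this position sequence.
5: 4, 2, 1, 3 → 4
4: 2, 1, 3 → 3
2: 1 → 1
6: 1, 3 → 2
1: 0
3: 0
Total: 4 + 3 + 1 + 2 + 0 + 0 = 10

10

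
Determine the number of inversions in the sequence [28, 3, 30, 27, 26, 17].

Sweep left to right; for each value list the smaller values that follow it:
28 → 3, 27, 26, 17 → 4
3 → none → 0
30 → 27, 26, 17 → 3
27 → 26, 17 → 2
26 → 17 → 1
17 → none → 0
Sum: 4 + 0 + 3 + 2 + 1 + 0 = 10

There are 10 inversions.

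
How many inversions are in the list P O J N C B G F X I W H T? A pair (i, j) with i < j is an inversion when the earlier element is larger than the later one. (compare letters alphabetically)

Element-by-element contributions:
P: 9
O: 8
J: 6
N: 6
C: 1
B: 0
G: 1
F: 0
X: 4
I: 1
W: 2
H: 0
T: 0
Sum: 9 + 8 + 6 + 6 + 1 + 0 + 1 + 0 + 4 + 1 + 2 + 0 + 0 = 38

38 inversions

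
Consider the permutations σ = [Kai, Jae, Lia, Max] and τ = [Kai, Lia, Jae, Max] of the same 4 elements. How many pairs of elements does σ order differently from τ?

1

Assign each item its position (1..4) in the first ordering, then rewrite the second ordering as that position sequence:
positions: Kai→1, Jae→2, Lia→3, Max→4
second ordering as positions: [1, 3, 2, 4]
Discordant pairs = inversions in this position sequence.
1: 0
3: 2 → 1
2: 0
4: 0
Total: 0 + 1 + 0 + 0 = 1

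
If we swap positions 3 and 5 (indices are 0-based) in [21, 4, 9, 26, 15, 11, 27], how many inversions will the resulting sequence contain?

Positions 3 and 5 hold 26 and 11; after swapping, the array is [21, 4, 9, 11, 15, 26, 27].
Sweep left to right; for each value list the smaller values that follow it:
21 → 4, 9, 11, 15 → 4
4 → none → 0
9 → none → 0
11 → none → 0
15 → none → 0
26 → none → 0
27 → none → 0
Sum: 4 + 0 + 0 + 0 + 0 + 0 + 0 = 4

4 inversions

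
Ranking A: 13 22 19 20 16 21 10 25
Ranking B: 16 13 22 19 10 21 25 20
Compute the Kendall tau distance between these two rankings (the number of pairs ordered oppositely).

8 discordant pairs

Assign each item its position (1..8) in the first ordering, then rewrite the second ordering as that position sequence:
positions: 13→1, 22→2, 19→3, 20→4, 16→5, 21→6, 10→7, 25→8
second ordering as positions: [5, 1, 2, 3, 7, 6, 8, 4]
Discordant pairs = inversions in this position sequence.
5: 1, 2, 3, 4 → 4
1: 0
2: 0
3: 0
7: 6, 4 → 2
6: 4 → 1
8: 4 → 1
4: 0
Total: 4 + 0 + 0 + 0 + 2 + 1 + 1 + 0 = 8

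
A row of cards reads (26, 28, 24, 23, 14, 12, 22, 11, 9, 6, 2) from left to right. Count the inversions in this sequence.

Sweep left to right; for each value list the smaller values that follow it:
26 → 24, 23, 14, 12, 22, 11, 9, 6, 2 → 9
28 → 24, 23, 14, 12, 22, 11, 9, 6, 2 → 9
24 → 23, 14, 12, 22, 11, 9, 6, 2 → 8
23 → 14, 12, 22, 11, 9, 6, 2 → 7
14 → 12, 11, 9, 6, 2 → 5
12 → 11, 9, 6, 2 → 4
22 → 11, 9, 6, 2 → 4
11 → 9, 6, 2 → 3
9 → 6, 2 → 2
6 → 2 → 1
2 → none → 0
Sum: 9 + 9 + 8 + 7 + 5 + 4 + 4 + 3 + 2 + 1 + 0 = 52

52 inversions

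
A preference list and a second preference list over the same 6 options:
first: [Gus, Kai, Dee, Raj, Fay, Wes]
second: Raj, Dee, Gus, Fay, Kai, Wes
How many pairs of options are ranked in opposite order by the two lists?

6 pairs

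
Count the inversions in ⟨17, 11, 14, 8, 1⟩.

9 out-of-order pairs

Sweep left to right; for each value list the smaller values that follow it:
17 → 11, 14, 8, 1 → 4
11 → 8, 1 → 2
14 → 8, 1 → 2
8 → 1 → 1
1 → none → 0
Sum: 4 + 2 + 2 + 1 + 0 = 9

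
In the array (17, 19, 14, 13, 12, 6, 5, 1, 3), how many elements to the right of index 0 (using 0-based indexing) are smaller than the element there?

7

The element at index 0 is 17.
Elements after it: 19, 14, 13, 12, 6, 5, 1, 3
Those smaller than 17: 14, 13, 12, 6, 5, 1, 3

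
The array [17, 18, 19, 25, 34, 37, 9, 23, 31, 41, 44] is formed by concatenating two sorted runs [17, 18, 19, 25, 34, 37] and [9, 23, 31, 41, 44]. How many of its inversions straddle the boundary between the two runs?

11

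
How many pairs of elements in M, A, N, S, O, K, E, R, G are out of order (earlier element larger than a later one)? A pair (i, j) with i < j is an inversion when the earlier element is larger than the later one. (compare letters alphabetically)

18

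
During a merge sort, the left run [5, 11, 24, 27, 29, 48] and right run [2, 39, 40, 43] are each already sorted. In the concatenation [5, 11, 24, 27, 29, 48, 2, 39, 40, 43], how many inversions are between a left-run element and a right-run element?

For each element r of the right run, count left-run elements greater than r:
r = 2: 5, 11, 24, 27, 29, 48 → 6
r = 39: 48 → 1
r = 40: 48 → 1
r = 43: 48 → 1
Cross-inversions: 6 + 1 + 1 + 1 = 9

Cross-inversions: 9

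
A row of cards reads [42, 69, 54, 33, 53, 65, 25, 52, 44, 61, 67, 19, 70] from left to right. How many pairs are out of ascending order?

There are 36 out-of-order pairs.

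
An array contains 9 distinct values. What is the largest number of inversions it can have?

The maximum occurs when the array is in strictly decreasing order: every one of the C(9, 2) pairs is inverted.
C(9, 2) = 9·8/2 = 36

36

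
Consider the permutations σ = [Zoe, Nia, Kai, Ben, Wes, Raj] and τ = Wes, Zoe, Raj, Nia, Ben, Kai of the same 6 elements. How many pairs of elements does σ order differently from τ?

Discordant pairs: 8

Assign each item its position (1..6) in the first ordering, then rewrite the second ordering as that position sequence:
positions: Zoe→1, Nia→2, Kai→3, Ben→4, Wes→5, Raj→6
second ordering as positions: [5, 1, 6, 2, 4, 3]
Discordant pairs = inversions in this position sequence.
5: 1, 2, 4, 3 → 4
1: 0
6: 2, 4, 3 → 3
2: 0
4: 3 → 1
3: 0
Total: 4 + 0 + 3 + 0 + 1 + 0 = 8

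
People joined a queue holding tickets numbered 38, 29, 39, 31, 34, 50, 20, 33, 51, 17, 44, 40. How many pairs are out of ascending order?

29 inversions

Sweep left to right; for each value list the smaller values that follow it:
38: 6
29: 2
39: 5
31: 2
34: 3
50: 5
20: 1
33: 1
51: 3
17: 0
44: 1
40: 0
Sum: 6 + 2 + 5 + 2 + 3 + 5 + 1 + 1 + 3 + 0 + 1 + 0 = 29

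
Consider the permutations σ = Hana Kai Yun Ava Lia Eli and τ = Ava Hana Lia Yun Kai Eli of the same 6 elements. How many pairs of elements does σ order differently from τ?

Assign each item its position (1..6) in the first ordering, then rewrite the second ordering as that position sequence:
positions: Hana→1, Kai→2, Yun→3, Ava→4, Lia→5, Eli→6
second ordering as positions: [4, 1, 5, 3, 2, 6]
Discordant pairs = inversions in this position sequence.
4: 1, 3, 2 → 3
1: 0
5: 3, 2 → 2
3: 2 → 1
2: 0
6: 0
Total: 3 + 0 + 2 + 1 + 0 + 0 = 6

6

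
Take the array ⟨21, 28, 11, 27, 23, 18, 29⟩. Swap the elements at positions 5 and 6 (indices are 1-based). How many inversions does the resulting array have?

Positions 5 and 6 hold 23 and 18; after swapping, the array is [21, 28, 11, 27, 18, 23, 29].
Element-by-element contributions:
21: 2
28: 4
11: 0
27: 2
18: 0
23: 0
29: 0
Sum: 2 + 4 + 0 + 2 + 0 + 0 + 0 = 8

8 inversions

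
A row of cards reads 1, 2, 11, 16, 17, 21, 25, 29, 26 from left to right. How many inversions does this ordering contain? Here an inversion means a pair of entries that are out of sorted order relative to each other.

1

Element-by-element contributions:
1 → none → 0
2 → none → 0
11 → none → 0
16 → none → 0
17 → none → 0
21 → none → 0
25 → none → 0
29 → 26 → 1
26 → none → 0
Sum: 0 + 0 + 0 + 0 + 0 + 0 + 0 + 1 + 0 = 1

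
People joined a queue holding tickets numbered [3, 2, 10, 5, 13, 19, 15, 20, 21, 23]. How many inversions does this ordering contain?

Inversions: 3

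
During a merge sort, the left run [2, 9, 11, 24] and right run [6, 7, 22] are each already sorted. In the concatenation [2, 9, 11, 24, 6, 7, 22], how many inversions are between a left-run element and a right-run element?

Cross-inversions: 7

Count, for every r in R, how many entries of L exceed r:
r = 6: 9, 11, 24 → 3
r = 7: 9, 11, 24 → 3
r = 22: 24 → 1
Cross-inversions: 3 + 3 + 1 = 7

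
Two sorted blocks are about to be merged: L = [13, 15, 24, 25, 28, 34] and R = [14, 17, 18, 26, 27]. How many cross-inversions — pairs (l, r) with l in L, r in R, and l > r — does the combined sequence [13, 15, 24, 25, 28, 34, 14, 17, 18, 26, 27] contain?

For each element r of the right run, count left-run elements greater than r:
r = 14: 15, 24, 25, 28, 34 → 5
r = 17: 24, 25, 28, 34 → 4
r = 18: 24, 25, 28, 34 → 4
r = 26: 28, 34 → 2
r = 27: 28, 34 → 2
Cross-inversions: 5 + 4 + 4 + 2 + 2 = 17

17 cross-inversions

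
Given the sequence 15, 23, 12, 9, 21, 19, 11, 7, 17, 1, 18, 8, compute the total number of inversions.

44

Sweep left to right; for each value list the smaller values that follow it:
15: 6
23: 10
12: 5
9: 3
21: 7
19: 6
11: 3
7: 1
17: 2
1: 0
18: 1
8: 0
Sum: 6 + 10 + 5 + 3 + 7 + 6 + 3 + 1 + 2 + 0 + 1 + 0 = 44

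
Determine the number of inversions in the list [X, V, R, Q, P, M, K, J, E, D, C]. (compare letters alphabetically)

55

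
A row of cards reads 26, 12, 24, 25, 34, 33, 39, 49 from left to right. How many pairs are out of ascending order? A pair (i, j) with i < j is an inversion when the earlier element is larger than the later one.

4 inversions

Sweep left to right; for each value list the smaller values that follow it:
26: 3
12: 0
24: 0
25: 0
34: 1
33: 0
39: 0
49: 0
Sum: 3 + 0 + 0 + 0 + 1 + 0 + 0 + 0 = 4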